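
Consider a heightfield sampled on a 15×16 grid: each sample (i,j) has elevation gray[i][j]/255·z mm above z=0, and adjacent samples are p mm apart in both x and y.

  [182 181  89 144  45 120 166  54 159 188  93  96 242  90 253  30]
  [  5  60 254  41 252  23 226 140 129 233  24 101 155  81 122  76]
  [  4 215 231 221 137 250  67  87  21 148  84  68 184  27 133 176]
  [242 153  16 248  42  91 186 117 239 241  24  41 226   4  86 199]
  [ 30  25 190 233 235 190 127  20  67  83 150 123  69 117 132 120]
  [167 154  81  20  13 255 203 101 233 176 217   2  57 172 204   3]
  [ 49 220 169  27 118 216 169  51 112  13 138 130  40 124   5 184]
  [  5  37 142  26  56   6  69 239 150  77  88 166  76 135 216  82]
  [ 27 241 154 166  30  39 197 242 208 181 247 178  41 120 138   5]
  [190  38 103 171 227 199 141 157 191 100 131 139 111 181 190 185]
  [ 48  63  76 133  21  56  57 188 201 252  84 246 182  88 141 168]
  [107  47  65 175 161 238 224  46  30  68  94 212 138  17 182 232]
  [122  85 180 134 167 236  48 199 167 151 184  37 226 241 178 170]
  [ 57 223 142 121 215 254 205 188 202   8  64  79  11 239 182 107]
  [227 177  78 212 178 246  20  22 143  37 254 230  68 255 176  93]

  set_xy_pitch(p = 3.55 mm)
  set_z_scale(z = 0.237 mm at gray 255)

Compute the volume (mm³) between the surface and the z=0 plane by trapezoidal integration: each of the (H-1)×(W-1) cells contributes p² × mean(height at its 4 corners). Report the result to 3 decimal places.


324.740

height_mm = gray/255 × 0.237; cell vol = 3.55² × mean(4 corners)
unit = 3.55² × 0.237 / (4×255) = 0.00292823 mm³ per gray-sum
row 0: Σ corner-gray over 15 cells = 7815  → 22.8841
row 1: Σ corner-gray over 15 cells = 7689  → 22.5151
row 2: Σ corner-gray over 15 cells = 7795  → 22.8255
row 3: Σ corner-gray over 15 cells = 7541  → 22.0818
row 4: Σ corner-gray over 15 cells = 7618  → 22.3072
row 5: Σ corner-gray over 15 cells = 7243  → 21.2092
row 6: Σ corner-gray over 15 cells = 6350  → 18.5942
row 7: Σ corner-gray over 15 cells = 7449  → 21.8124
row 8: Σ corner-gray over 15 cells = 8929  → 26.1461
row 9: Σ corner-gray over 15 cells = 8325  → 24.3775
row 10: Σ corner-gray over 15 cells = 7525  → 22.0349
row 11: Σ corner-gray over 15 cells = 8491  → 24.8636
row 12: Σ corner-gray over 15 cells = 9188  → 26.9046
row 13: Σ corner-gray over 15 cells = 8942  → 26.1842
Σ rows: total corner-gray = 110900  → 324.7405 mm³


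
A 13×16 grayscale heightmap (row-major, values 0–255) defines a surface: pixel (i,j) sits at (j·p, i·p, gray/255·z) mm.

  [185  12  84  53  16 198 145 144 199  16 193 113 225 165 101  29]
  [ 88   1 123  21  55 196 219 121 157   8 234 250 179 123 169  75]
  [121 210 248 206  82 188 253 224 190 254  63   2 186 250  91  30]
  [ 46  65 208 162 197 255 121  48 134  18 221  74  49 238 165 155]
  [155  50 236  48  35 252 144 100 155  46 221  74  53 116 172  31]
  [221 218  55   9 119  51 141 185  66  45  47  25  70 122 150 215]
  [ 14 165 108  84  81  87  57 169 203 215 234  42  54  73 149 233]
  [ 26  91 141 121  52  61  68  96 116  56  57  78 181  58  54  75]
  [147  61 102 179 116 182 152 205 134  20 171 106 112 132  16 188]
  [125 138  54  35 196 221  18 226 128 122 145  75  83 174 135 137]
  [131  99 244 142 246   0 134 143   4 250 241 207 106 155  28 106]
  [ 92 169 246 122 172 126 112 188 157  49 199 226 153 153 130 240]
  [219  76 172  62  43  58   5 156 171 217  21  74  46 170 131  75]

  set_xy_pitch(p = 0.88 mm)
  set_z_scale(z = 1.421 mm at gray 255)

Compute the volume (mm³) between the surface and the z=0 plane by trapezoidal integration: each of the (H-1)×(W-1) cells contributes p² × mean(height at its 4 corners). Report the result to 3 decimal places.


height_mm = gray/255 × 1.421; cell vol = 0.88² × mean(4 corners)
unit = 0.88² × 1.421 / (4×255) = 0.00107885 mm³ per gray-sum
row 0: Σ corner-gray over 15 cells = 7417  → 8.0018
row 1: Σ corner-gray over 15 cells = 8920  → 9.6233
row 2: Σ corner-gray over 15 cells = 9156  → 9.8779
row 3: Σ corner-gray over 15 cells = 7701  → 8.3082
row 4: Σ corner-gray over 15 cells = 6632  → 7.1549
row 5: Σ corner-gray over 15 cells = 6731  → 7.2617
row 6: Σ corner-gray over 15 cells = 6250  → 6.7428
row 7: Σ corner-gray over 15 cells = 6272  → 6.7665
row 8: Σ corner-gray over 15 cells = 7473  → 8.0622
row 9: Σ corner-gray over 15 cells = 7997  → 8.6275
row 10: Σ corner-gray over 15 cells = 8971  → 9.6783
row 11: Σ corner-gray over 15 cells = 7834  → 8.4517
Σ rows: total corner-gray = 91354  → 98.5569 mm³

98.557


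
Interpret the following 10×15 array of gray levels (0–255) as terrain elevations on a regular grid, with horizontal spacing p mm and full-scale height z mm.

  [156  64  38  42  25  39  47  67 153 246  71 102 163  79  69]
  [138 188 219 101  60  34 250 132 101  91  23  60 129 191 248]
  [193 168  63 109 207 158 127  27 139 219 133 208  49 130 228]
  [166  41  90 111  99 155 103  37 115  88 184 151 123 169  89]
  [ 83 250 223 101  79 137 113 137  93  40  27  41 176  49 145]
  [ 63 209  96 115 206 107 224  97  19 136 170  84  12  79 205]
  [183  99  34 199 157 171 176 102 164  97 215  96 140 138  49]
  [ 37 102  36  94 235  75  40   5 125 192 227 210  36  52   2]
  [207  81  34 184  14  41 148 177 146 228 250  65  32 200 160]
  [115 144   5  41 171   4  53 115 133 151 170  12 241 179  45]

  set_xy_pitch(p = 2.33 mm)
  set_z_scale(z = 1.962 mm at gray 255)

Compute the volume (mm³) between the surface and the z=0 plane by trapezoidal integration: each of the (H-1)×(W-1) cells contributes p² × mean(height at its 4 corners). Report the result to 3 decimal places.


630.350

height_mm = gray/255 × 1.962; cell vol = 2.33² × mean(4 corners)
unit = 2.33² × 1.962 / (4×255) = 0.0104426 mm³ per gray-sum
row 0: Σ corner-gray over 14 cells = 6041  → 63.0840
row 1: Σ corner-gray over 14 cells = 7439  → 77.6829
row 2: Σ corner-gray over 14 cells = 7082  → 73.9548
row 3: Σ corner-gray over 14 cells = 6347  → 66.2795
row 4: Σ corner-gray over 14 cells = 6536  → 68.2532
row 5: Σ corner-gray over 14 cells = 7184  → 75.0200
row 6: Σ corner-gray over 14 cells = 6705  → 70.0180
row 7: Σ corner-gray over 14 cells = 6464  → 67.5013
row 8: Σ corner-gray over 14 cells = 6565  → 68.5560
Σ rows: total corner-gray = 60363  → 630.3496 mm³


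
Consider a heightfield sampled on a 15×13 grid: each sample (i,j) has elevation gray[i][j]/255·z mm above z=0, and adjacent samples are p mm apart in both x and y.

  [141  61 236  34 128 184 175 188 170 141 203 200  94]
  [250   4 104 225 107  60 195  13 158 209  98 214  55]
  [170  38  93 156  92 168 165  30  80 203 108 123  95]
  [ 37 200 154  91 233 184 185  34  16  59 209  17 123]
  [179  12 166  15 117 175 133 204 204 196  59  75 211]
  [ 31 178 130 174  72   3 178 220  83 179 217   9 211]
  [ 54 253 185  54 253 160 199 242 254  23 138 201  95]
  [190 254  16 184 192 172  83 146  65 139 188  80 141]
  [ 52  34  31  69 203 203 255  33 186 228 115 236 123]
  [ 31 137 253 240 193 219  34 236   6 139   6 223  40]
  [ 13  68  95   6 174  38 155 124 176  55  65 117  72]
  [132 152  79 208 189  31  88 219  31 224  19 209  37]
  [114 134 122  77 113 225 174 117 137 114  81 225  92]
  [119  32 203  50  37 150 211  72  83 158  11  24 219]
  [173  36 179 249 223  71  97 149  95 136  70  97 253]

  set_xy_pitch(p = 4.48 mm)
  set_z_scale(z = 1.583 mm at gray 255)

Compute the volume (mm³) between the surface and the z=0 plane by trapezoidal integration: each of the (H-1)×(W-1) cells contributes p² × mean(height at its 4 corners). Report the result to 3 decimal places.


height_mm = gray/255 × 1.583; cell vol = 4.48² × mean(4 corners)
unit = 4.48² × 1.583 / (4×255) = 0.0311485 mm³ per gray-sum
row 0: Σ corner-gray over 12 cells = 6754  → 210.3768
row 1: Σ corner-gray over 12 cells = 5856  → 182.4055
row 2: Σ corner-gray over 12 cells = 5701  → 177.5774
row 3: Σ corner-gray over 12 cells = 6026  → 187.7007
row 4: Σ corner-gray over 12 cells = 6230  → 194.0550
row 5: Σ corner-gray over 12 cells = 7201  → 224.3002
row 6: Σ corner-gray over 12 cells = 7442  → 231.8069
row 7: Σ corner-gray over 12 cells = 6730  → 209.6292
row 8: Σ corner-gray over 12 cells = 6804  → 211.9342
row 9: Σ corner-gray over 12 cells = 5674  → 176.7364
row 10: Σ corner-gray over 12 cells = 5298  → 165.0246
row 11: Σ corner-gray over 12 cells = 6311  → 196.5780
row 12: Σ corner-gray over 12 cells = 5644  → 175.8020
row 13: Σ corner-gray over 12 cells = 5630  → 175.3659
Σ rows: total corner-gray = 87301  → 2719.2929 mm³

2719.293


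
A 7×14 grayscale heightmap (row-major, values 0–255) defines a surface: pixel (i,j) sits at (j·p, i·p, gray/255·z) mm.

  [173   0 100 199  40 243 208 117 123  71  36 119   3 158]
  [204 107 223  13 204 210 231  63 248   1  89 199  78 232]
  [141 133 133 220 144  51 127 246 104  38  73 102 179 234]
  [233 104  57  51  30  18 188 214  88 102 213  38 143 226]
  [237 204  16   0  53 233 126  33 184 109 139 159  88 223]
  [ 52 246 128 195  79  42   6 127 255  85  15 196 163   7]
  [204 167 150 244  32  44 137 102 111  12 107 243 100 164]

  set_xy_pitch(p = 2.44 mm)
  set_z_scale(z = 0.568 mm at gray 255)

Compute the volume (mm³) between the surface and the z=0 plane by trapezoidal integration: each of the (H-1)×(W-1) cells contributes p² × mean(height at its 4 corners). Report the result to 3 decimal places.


height_mm = gray/255 × 0.568; cell vol = 2.44² × mean(4 corners)
unit = 2.44² × 0.568 / (4×255) = 0.00331534 mm³ per gray-sum
row 0: Σ corner-gray over 13 cells = 6617  → 21.9376
row 1: Σ corner-gray over 13 cells = 7243  → 24.0130
row 2: Σ corner-gray over 13 cells = 6426  → 21.3044
row 3: Σ corner-gray over 13 cells = 6099  → 20.2202
row 4: Σ corner-gray over 13 cells = 6281  → 20.8236
row 5: Σ corner-gray over 13 cells = 6399  → 21.2148
Σ rows: total corner-gray = 39065  → 129.5137 mm³

129.514


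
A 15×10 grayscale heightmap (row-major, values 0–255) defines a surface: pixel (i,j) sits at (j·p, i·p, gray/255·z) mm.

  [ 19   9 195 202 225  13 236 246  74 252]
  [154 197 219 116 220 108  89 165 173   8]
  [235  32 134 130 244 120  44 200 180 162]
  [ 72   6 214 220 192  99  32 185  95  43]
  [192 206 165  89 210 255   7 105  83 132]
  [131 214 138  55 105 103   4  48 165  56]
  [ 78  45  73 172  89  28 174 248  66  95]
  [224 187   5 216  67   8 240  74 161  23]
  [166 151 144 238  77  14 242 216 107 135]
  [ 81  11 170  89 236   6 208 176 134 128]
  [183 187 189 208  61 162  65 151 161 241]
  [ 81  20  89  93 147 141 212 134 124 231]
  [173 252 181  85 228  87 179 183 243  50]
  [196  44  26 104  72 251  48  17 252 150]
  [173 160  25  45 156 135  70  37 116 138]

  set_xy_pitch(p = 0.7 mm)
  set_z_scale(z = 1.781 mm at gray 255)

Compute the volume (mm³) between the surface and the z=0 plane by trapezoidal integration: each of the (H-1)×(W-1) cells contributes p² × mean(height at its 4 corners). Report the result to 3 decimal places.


57.021

height_mm = gray/255 × 1.781; cell vol = 0.7² × mean(4 corners)
unit = 0.7² × 1.781 / (4×255) = 0.000855578 mm³ per gray-sum
row 0: Σ corner-gray over 9 cells = 5407  → 4.6261
row 1: Σ corner-gray over 9 cells = 5301  → 4.5354
row 2: Σ corner-gray over 9 cells = 4766  → 4.0777
row 3: Σ corner-gray over 9 cells = 4765  → 4.0768
row 4: Σ corner-gray over 9 cells = 4415  → 3.7774
row 5: Σ corner-gray over 9 cells = 3814  → 3.2632
row 6: Σ corner-gray over 9 cells = 4126  → 3.5301
row 7: Σ corner-gray over 9 cells = 4842  → 4.1427
row 8: Σ corner-gray over 9 cells = 4948  → 4.2334
row 9: Σ corner-gray over 9 cells = 5061  → 4.3301
row 10: Σ corner-gray over 9 cells = 5024  → 4.2984
row 11: Σ corner-gray over 9 cells = 5331  → 4.5611
row 12: Σ corner-gray over 9 cells = 5073  → 4.3403
row 13: Σ corner-gray over 9 cells = 3773  → 3.2281
Σ rows: total corner-gray = 66646  → 57.0209 mm³


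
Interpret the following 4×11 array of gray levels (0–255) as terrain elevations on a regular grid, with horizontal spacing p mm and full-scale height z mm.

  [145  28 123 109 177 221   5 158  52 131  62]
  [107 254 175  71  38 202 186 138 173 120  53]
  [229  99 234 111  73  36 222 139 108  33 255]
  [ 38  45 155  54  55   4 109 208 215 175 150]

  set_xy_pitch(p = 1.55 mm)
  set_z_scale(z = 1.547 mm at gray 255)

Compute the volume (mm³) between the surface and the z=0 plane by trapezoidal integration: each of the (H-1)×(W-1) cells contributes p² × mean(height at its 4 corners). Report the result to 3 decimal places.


56.038

height_mm = gray/255 × 1.547; cell vol = 1.55² × mean(4 corners)
unit = 1.55² × 1.547 / (4×255) = 0.00364379 mm³ per gray-sum
row 0: Σ corner-gray over 10 cells = 5089  → 18.5433
row 1: Σ corner-gray over 10 cells = 5468  → 19.9243
row 2: Σ corner-gray over 10 cells = 4822  → 17.5704
Σ rows: total corner-gray = 15379  → 56.0379 mm³


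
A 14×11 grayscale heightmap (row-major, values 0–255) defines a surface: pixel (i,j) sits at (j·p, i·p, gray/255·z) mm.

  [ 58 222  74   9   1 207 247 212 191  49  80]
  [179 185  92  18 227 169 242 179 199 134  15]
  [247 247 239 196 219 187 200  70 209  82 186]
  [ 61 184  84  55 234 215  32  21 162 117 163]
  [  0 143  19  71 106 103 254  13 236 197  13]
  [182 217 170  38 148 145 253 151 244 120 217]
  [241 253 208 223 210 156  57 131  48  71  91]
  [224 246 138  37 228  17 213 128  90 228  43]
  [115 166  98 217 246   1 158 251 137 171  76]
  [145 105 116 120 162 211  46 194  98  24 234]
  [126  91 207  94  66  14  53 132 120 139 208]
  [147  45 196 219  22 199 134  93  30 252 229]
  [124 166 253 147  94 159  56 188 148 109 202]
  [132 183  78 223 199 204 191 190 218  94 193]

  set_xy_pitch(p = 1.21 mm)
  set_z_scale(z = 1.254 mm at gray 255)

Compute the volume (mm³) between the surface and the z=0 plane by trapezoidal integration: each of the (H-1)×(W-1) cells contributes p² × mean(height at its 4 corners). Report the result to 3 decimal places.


134.644

height_mm = gray/255 × 1.254; cell vol = 1.21² × mean(4 corners)
unit = 1.21² × 1.254 / (4×255) = 0.00179998 mm³ per gray-sum
row 0: Σ corner-gray over 10 cells = 5646  → 10.1627
row 1: Σ corner-gray over 10 cells = 6815  → 12.2669
row 2: Σ corner-gray over 10 cells = 6163  → 11.0933
row 3: Σ corner-gray over 10 cells = 4729  → 8.5121
row 4: Σ corner-gray over 10 cells = 5668  → 10.2023
row 5: Σ corner-gray over 10 cells = 6417  → 11.5505
row 6: Σ corner-gray over 10 cells = 5963  → 10.7333
row 7: Σ corner-gray over 10 cells = 5998  → 10.7963
row 8: Σ corner-gray over 10 cells = 5612  → 10.1015
row 9: Σ corner-gray over 10 cells = 4697  → 8.4545
row 10: Σ corner-gray over 10 cells = 4922  → 8.8595
row 11: Σ corner-gray over 10 cells = 5722  → 10.2995
row 12: Σ corner-gray over 10 cells = 6451  → 11.6117
Σ rows: total corner-gray = 74803  → 134.6440 mm³


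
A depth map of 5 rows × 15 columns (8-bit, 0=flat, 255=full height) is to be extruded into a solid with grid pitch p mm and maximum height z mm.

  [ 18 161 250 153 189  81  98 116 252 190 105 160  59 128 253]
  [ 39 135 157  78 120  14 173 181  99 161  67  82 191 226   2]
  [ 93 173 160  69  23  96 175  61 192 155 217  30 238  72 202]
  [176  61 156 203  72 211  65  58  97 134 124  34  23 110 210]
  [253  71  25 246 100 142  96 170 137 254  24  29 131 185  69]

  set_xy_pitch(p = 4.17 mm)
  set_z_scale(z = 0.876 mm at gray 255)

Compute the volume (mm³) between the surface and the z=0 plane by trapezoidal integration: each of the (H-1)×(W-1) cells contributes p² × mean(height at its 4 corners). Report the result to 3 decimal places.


height_mm = gray/255 × 0.876; cell vol = 4.17² × mean(4 corners)
unit = 4.17² × 0.876 / (4×255) = 0.014934 mm³ per gray-sum
row 0: Σ corner-gray over 14 cells = 7564  → 112.9607
row 1: Σ corner-gray over 14 cells = 7026  → 104.9263
row 2: Σ corner-gray over 14 cells = 6699  → 100.0428
row 3: Σ corner-gray over 14 cells = 6624  → 98.9228
Σ rows: total corner-gray = 27913  → 416.8526 mm³

416.853


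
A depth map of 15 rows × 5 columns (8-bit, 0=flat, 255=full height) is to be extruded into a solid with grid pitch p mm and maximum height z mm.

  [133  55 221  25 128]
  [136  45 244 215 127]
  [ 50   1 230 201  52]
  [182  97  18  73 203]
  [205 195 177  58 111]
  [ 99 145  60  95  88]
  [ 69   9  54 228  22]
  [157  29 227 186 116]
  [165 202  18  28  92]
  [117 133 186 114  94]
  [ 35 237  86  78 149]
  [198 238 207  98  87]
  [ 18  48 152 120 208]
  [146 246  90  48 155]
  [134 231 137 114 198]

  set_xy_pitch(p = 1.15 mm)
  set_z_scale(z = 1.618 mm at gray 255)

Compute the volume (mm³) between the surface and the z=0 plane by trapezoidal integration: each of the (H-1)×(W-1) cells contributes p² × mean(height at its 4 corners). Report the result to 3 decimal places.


58.708

height_mm = gray/255 × 1.618; cell vol = 1.15² × mean(4 corners)
unit = 1.15² × 1.618 / (4×255) = 0.00209785 mm³ per gray-sum
row 0: Σ corner-gray over 4 cells = 2134  → 4.4768
row 1: Σ corner-gray over 4 cells = 2237  → 4.6929
row 2: Σ corner-gray over 4 cells = 1727  → 3.6230
row 3: Σ corner-gray over 4 cells = 1937  → 4.0635
row 4: Σ corner-gray over 4 cells = 1963  → 4.1181
row 5: Σ corner-gray over 4 cells = 1460  → 3.0629
row 6: Σ corner-gray over 4 cells = 1830  → 3.8391
row 7: Σ corner-gray over 4 cells = 1910  → 4.0069
row 8: Σ corner-gray over 4 cells = 1830  → 3.8391
row 9: Σ corner-gray over 4 cells = 2063  → 4.3279
row 10: Σ corner-gray over 4 cells = 2357  → 4.9446
row 11: Σ corner-gray over 4 cells = 2237  → 4.6929
row 12: Σ corner-gray over 4 cells = 1935  → 4.0593
row 13: Σ corner-gray over 4 cells = 2365  → 4.9614
Σ rows: total corner-gray = 27985  → 58.7083 mm³


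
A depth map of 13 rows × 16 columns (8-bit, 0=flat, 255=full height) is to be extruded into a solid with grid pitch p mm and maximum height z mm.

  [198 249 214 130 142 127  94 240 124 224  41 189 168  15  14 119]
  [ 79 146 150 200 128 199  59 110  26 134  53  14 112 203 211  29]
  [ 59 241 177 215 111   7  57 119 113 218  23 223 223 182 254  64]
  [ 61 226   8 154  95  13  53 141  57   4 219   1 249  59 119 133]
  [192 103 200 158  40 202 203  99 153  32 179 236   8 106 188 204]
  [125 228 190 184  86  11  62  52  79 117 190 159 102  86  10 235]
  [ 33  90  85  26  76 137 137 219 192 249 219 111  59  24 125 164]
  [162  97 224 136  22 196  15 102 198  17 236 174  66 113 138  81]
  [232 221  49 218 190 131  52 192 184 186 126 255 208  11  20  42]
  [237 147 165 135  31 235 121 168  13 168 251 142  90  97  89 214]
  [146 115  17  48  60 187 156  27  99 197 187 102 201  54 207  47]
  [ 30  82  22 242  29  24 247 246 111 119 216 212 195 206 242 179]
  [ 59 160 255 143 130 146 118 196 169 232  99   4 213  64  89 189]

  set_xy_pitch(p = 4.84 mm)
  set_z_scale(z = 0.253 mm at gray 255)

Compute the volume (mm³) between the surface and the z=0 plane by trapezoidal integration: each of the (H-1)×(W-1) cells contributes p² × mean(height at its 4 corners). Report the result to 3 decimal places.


546.341

height_mm = gray/255 × 0.253; cell vol = 4.84² × mean(4 corners)
unit = 4.84² × 0.253 / (4×255) = 0.00581047 mm³ per gray-sum
row 0: Σ corner-gray over 15 cells = 7857  → 45.6528
row 1: Σ corner-gray over 15 cells = 8047  → 46.7568
row 2: Σ corner-gray over 15 cells = 7439  → 43.2241
row 3: Σ corner-gray over 15 cells = 7200  → 41.8354
row 4: Σ corner-gray over 15 cells = 7682  → 44.6360
row 5: Σ corner-gray over 15 cells = 7167  → 41.6436
row 6: Σ corner-gray over 15 cells = 7406  → 43.0323
row 7: Σ corner-gray over 15 cells = 8071  → 46.8963
row 8: Σ corner-gray over 15 cells = 8515  → 49.4761
row 9: Σ corner-gray over 15 cells = 7662  → 44.5198
row 10: Σ corner-gray over 15 cells = 8102  → 47.0764
row 11: Σ corner-gray over 15 cells = 8879  → 51.5911
Σ rows: total corner-gray = 94027  → 546.3408 mm³


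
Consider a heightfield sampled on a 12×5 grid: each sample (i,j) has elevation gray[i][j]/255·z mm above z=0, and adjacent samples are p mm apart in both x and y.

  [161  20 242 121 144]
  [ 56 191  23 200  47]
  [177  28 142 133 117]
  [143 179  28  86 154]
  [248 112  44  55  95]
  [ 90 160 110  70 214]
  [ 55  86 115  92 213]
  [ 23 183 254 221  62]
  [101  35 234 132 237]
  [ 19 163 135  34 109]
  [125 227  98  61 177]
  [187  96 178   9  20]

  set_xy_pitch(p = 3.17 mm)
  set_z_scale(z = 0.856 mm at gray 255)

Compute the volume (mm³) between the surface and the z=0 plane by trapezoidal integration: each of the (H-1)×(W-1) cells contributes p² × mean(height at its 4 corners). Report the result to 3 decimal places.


height_mm = gray/255 × 0.856; cell vol = 3.17² × mean(4 corners)
unit = 3.17² × 0.856 / (4×255) = 0.00843319 mm³ per gray-sum
row 0: Σ corner-gray over 4 cells = 2002  → 16.8833
row 1: Σ corner-gray over 4 cells = 1831  → 15.4412
row 2: Σ corner-gray over 4 cells = 1783  → 15.0364
row 3: Σ corner-gray over 4 cells = 1648  → 13.8979
row 4: Σ corner-gray over 4 cells = 1749  → 14.7497
row 5: Σ corner-gray over 4 cells = 1838  → 15.5002
row 6: Σ corner-gray over 4 cells = 2255  → 19.0169
row 7: Σ corner-gray over 4 cells = 2541  → 21.4287
row 8: Σ corner-gray over 4 cells = 1932  → 16.2929
row 9: Σ corner-gray over 4 cells = 1866  → 15.7363
row 10: Σ corner-gray over 4 cells = 1847  → 15.5761
Σ rows: total corner-gray = 21292  → 179.5596 mm³

179.560


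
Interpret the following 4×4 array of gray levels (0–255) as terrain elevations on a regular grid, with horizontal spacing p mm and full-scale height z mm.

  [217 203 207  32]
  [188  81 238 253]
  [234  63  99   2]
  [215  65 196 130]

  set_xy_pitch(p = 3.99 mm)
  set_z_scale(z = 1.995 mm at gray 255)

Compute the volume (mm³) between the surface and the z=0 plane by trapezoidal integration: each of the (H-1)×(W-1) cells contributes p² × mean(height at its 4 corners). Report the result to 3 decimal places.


height_mm = gray/255 × 1.995; cell vol = 3.99² × mean(4 corners)
unit = 3.99² × 1.995 / (4×255) = 0.0311378 mm³ per gray-sum
row 0: Σ corner-gray over 3 cells = 2148  → 66.8841
row 1: Σ corner-gray over 3 cells = 1639  → 51.0349
row 2: Σ corner-gray over 3 cells = 1427  → 44.4337
Σ rows: total corner-gray = 5214  → 162.3527 mm³

162.353


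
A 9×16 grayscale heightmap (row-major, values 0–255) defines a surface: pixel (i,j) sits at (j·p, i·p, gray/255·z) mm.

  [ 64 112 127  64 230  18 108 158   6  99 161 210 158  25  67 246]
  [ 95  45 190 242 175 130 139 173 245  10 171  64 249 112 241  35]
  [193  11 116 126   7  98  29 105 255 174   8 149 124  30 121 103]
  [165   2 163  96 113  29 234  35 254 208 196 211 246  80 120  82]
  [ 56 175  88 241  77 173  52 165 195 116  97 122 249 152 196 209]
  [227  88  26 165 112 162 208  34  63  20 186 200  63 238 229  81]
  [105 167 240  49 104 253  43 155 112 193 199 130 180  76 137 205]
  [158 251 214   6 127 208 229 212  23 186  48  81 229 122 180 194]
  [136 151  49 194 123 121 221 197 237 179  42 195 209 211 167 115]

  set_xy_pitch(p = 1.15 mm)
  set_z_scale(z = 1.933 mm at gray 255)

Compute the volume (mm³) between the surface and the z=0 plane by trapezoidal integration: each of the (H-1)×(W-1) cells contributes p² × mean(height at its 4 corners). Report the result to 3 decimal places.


height_mm = gray/255 × 1.933; cell vol = 1.15² × mean(4 corners)
unit = 1.15² × 1.933 / (4×255) = 0.00250627 mm³ per gray-sum
row 0: Σ corner-gray over 15 cells = 7898  → 19.7945
row 1: Σ corner-gray over 15 cells = 7504  → 18.8070
row 2: Σ corner-gray over 15 cells = 7223  → 18.1028
row 3: Σ corner-gray over 15 cells = 8682  → 21.7594
row 4: Σ corner-gray over 15 cells = 8357  → 20.9449
row 5: Σ corner-gray over 15 cells = 8282  → 20.7569
row 6: Σ corner-gray over 15 cells = 8970  → 22.4812
row 7: Σ corner-gray over 15 cells = 9427  → 23.6266
Σ rows: total corner-gray = 66343  → 166.2733 mm³

166.273


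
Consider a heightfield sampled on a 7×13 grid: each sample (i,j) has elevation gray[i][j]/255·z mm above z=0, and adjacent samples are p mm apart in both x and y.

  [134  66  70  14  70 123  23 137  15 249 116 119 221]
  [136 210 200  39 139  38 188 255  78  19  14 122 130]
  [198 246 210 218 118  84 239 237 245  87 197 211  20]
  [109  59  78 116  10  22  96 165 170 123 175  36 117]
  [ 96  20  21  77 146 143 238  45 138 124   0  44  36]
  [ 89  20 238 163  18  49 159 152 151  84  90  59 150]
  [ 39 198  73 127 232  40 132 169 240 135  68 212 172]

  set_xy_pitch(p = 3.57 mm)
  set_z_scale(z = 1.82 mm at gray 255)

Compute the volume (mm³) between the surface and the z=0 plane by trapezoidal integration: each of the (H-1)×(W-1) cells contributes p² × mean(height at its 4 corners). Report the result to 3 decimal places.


height_mm = gray/255 × 1.82; cell vol = 3.57² × mean(4 corners)
unit = 3.57² × 1.82 / (4×255) = 0.0227409 mm³ per gray-sum
row 0: Σ corner-gray over 12 cells = 5229  → 118.9122
row 1: Σ corner-gray over 12 cells = 7272  → 165.3718
row 2: Σ corner-gray over 12 cells = 6728  → 153.0008
row 3: Σ corner-gray over 12 cells = 4450  → 101.1970
row 4: Σ corner-gray over 12 cells = 4729  → 107.5417
row 5: Σ corner-gray over 12 cells = 6068  → 137.9918
Σ rows: total corner-gray = 34476  → 784.0153 mm³

784.015


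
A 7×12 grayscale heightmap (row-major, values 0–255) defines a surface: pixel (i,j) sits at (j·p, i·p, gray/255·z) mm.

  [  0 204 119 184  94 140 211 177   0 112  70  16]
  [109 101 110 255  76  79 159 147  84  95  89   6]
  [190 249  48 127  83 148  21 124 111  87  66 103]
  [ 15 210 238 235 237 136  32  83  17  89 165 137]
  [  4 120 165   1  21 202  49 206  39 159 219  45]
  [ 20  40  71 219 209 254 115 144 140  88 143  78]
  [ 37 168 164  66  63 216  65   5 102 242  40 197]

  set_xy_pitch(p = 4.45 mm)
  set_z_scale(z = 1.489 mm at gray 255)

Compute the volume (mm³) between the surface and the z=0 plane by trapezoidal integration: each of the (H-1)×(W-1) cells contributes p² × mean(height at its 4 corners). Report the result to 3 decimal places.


height_mm = gray/255 × 1.489; cell vol = 4.45² × mean(4 corners)
unit = 4.45² × 1.489 / (4×255) = 0.0289078 mm³ per gray-sum
row 0: Σ corner-gray over 11 cells = 5143  → 148.6726
row 1: Σ corner-gray over 11 cells = 4926  → 142.3997
row 2: Σ corner-gray over 11 cells = 5457  → 157.7497
row 3: Σ corner-gray over 11 cells = 5447  → 157.4606
row 4: Σ corner-gray over 11 cells = 5355  → 154.8011
row 5: Σ corner-gray over 11 cells = 5440  → 157.2583
Σ rows: total corner-gray = 31768  → 918.3419 mm³

918.342


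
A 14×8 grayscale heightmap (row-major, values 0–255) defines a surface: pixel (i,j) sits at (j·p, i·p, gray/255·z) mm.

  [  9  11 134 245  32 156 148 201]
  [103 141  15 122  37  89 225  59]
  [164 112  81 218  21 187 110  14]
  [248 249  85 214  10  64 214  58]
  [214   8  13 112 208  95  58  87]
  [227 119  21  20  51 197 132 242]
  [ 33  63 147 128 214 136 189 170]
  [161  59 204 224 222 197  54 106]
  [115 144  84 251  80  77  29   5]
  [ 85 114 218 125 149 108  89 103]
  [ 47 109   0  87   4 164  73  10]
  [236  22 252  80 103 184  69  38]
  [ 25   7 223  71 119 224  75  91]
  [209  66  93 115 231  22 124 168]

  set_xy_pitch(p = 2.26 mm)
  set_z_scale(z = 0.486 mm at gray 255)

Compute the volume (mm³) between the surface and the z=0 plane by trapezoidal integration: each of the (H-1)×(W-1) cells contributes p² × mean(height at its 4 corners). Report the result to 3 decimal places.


102.745

height_mm = gray/255 × 0.486; cell vol = 2.26² × mean(4 corners)
unit = 2.26² × 0.486 / (4×255) = 0.00243362 mm³ per gray-sum
row 0: Σ corner-gray over 7 cells = 3082  → 7.5004
row 1: Σ corner-gray over 7 cells = 3056  → 7.4371
row 2: Σ corner-gray over 7 cells = 3614  → 8.7951
row 3: Σ corner-gray over 7 cells = 3267  → 7.9506
row 4: Σ corner-gray over 7 cells = 2838  → 6.9066
row 5: Σ corner-gray over 7 cells = 3506  → 8.5323
row 6: Σ corner-gray over 7 cells = 4144  → 10.0849
row 7: Σ corner-gray over 7 cells = 3637  → 8.8511
row 8: Σ corner-gray over 7 cells = 3244  → 7.8947
row 9: Σ corner-gray over 7 cells = 2725  → 6.6316
row 10: Σ corner-gray over 7 cells = 2625  → 6.3883
row 11: Σ corner-gray over 7 cells = 3248  → 7.9044
row 12: Σ corner-gray over 7 cells = 3233  → 7.8679
Σ rows: total corner-gray = 42219  → 102.7451 mm³


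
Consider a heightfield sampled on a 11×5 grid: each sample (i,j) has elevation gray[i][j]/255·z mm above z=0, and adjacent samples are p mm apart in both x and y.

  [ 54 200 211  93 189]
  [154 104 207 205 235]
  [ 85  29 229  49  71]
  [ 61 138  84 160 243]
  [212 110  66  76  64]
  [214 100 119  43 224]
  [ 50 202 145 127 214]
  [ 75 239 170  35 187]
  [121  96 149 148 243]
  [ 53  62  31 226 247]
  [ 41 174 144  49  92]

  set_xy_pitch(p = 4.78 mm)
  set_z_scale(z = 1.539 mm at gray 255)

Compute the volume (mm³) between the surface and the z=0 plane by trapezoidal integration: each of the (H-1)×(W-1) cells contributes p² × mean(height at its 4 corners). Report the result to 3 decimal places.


724.648

height_mm = gray/255 × 1.539; cell vol = 4.78² × mean(4 corners)
unit = 4.78² × 1.539 / (4×255) = 0.0344742 mm³ per gray-sum
row 0: Σ corner-gray over 4 cells = 2672  → 92.1151
row 1: Σ corner-gray over 4 cells = 2191  → 75.5330
row 2: Σ corner-gray over 4 cells = 1838  → 63.3636
row 3: Σ corner-gray over 4 cells = 1848  → 63.7083
row 4: Σ corner-gray over 4 cells = 1742  → 60.0541
row 5: Σ corner-gray over 4 cells = 2174  → 74.9469
row 6: Σ corner-gray over 4 cells = 2362  → 81.4281
row 7: Σ corner-gray over 4 cells = 2300  → 79.2907
row 8: Σ corner-gray over 4 cells = 2088  → 71.9821
row 9: Σ corner-gray over 4 cells = 1805  → 62.2259
Σ rows: total corner-gray = 21020  → 724.6478 mm³


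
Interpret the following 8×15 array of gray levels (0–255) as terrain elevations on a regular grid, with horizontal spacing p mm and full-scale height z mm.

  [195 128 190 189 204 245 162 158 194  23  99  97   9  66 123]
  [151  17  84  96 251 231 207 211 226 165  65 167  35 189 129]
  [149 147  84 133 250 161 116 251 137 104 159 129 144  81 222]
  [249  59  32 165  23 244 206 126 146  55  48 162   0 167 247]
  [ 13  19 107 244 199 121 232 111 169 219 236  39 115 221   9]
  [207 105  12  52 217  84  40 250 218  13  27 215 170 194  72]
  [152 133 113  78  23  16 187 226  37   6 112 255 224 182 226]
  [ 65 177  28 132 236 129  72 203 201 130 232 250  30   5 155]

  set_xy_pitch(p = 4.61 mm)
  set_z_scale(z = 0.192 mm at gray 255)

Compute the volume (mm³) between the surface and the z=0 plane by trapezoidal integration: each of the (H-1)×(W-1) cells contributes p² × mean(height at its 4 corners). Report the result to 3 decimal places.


213.397

height_mm = gray/255 × 0.192; cell vol = 4.61² × mean(4 corners)
unit = 4.61² × 0.192 / (4×255) = 0.0040004 mm³ per gray-sum
row 0: Σ corner-gray over 14 cells = 8014  → 32.0592
row 1: Σ corner-gray over 14 cells = 8331  → 33.3273
row 2: Σ corner-gray over 14 cells = 7525  → 30.1030
row 3: Σ corner-gray over 14 cells = 7448  → 29.7949
row 4: Σ corner-gray over 14 cells = 7559  → 30.2390
row 5: Σ corner-gray over 14 cells = 7035  → 28.1428
row 6: Σ corner-gray over 14 cells = 7432  → 29.7309
Σ rows: total corner-gray = 53344  → 213.3971 mm³


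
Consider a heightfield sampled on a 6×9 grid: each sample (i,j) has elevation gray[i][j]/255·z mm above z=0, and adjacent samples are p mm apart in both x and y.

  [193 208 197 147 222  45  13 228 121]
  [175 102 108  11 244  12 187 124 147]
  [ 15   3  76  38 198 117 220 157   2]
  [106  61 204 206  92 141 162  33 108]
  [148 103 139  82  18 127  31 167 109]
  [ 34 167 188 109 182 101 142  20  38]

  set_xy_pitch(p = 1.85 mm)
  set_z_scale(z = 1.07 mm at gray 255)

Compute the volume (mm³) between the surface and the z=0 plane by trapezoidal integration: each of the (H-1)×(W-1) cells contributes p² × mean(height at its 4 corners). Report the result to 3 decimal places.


height_mm = gray/255 × 1.07; cell vol = 1.85² × mean(4 corners)
unit = 1.85² × 1.07 / (4×255) = 0.00359027 mm³ per gray-sum
row 0: Σ corner-gray over 8 cells = 4332  → 15.5530
row 1: Σ corner-gray over 8 cells = 3533  → 12.6844
row 2: Σ corner-gray over 8 cells = 3647  → 13.0937
row 3: Σ corner-gray over 8 cells = 3603  → 12.9357
row 4: Σ corner-gray over 8 cells = 3481  → 12.4977
Σ rows: total corner-gray = 18596  → 66.7647 mm³

66.765


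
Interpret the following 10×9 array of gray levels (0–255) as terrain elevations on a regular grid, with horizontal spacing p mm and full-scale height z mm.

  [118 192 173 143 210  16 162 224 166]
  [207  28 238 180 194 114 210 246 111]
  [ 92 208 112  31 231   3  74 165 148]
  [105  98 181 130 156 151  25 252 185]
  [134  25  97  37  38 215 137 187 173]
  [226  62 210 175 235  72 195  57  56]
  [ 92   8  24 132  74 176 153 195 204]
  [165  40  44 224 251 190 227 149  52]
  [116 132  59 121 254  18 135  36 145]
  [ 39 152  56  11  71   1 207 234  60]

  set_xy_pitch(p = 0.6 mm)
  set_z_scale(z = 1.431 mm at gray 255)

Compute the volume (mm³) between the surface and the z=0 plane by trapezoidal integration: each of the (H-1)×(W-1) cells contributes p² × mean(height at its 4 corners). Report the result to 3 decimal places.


19.270

height_mm = gray/255 × 1.431; cell vol = 0.6² × mean(4 corners)
unit = 0.6² × 1.431 / (4×255) = 0.000505059 mm³ per gray-sum
row 0: Σ corner-gray over 8 cells = 5262  → 2.6576
row 1: Σ corner-gray over 8 cells = 4626  → 2.3364
row 2: Σ corner-gray over 8 cells = 4164  → 2.1031
row 3: Σ corner-gray over 8 cells = 4055  → 2.0480
row 4: Σ corner-gray over 8 cells = 4073  → 2.0571
row 5: Σ corner-gray over 8 cells = 4114  → 2.0778
row 6: Σ corner-gray over 8 cells = 4287  → 2.1652
row 7: Σ corner-gray over 8 cells = 4238  → 2.1404
row 8: Σ corner-gray over 8 cells = 3334  → 1.6839
Σ rows: total corner-gray = 38153  → 19.2695 mm³


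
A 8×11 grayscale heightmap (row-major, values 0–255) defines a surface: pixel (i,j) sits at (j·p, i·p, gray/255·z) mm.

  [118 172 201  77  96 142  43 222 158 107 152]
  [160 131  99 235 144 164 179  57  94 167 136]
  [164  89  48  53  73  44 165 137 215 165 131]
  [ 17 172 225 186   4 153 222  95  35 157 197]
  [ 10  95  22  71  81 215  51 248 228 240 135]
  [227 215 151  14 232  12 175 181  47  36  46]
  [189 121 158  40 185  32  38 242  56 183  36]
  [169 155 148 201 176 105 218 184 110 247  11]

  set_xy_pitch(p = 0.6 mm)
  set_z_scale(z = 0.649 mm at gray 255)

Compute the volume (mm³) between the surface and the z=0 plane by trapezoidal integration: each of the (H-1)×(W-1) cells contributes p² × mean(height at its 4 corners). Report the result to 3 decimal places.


8.333

height_mm = gray/255 × 0.649; cell vol = 0.6² × mean(4 corners)
unit = 0.6² × 0.649 / (4×255) = 0.000229059 mm³ per gray-sum
row 0: Σ corner-gray over 10 cells = 5542  → 1.2694
row 1: Σ corner-gray over 10 cells = 5109  → 1.1703
row 2: Σ corner-gray over 10 cells = 4985  → 1.1419
row 3: Σ corner-gray over 10 cells = 5359  → 1.2275
row 4: Σ corner-gray over 10 cells = 5046  → 1.1558
row 5: Σ corner-gray over 10 cells = 4734  → 1.0844
row 6: Σ corner-gray over 10 cells = 5603  → 1.2834
Σ rows: total corner-gray = 36378  → 8.3327 mm³


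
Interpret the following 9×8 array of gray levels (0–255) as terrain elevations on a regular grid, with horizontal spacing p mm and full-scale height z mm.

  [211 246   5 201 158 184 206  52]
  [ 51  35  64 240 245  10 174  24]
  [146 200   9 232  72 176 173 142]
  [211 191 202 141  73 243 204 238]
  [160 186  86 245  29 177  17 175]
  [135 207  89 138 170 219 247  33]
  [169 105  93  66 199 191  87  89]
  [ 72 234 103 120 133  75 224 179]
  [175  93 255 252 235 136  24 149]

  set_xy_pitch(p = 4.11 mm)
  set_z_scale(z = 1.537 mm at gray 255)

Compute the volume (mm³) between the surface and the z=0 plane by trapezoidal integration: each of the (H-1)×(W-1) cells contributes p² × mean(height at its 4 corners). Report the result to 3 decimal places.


832.883

height_mm = gray/255 × 1.537; cell vol = 4.11² × mean(4 corners)
unit = 4.11² × 1.537 / (4×255) = 0.0254541 mm³ per gray-sum
row 0: Σ corner-gray over 7 cells = 3874  → 98.6091
row 1: Σ corner-gray over 7 cells = 3623  → 92.2201
row 2: Σ corner-gray over 7 cells = 4569  → 116.2997
row 3: Σ corner-gray over 7 cells = 4372  → 111.2852
row 4: Σ corner-gray over 7 cells = 4123  → 104.9472
row 5: Σ corner-gray over 7 cells = 4048  → 103.0381
row 6: Σ corner-gray over 7 cells = 3769  → 95.9364
row 7: Σ corner-gray over 7 cells = 4343  → 110.5471
Σ rows: total corner-gray = 32721  → 832.8828 mm³


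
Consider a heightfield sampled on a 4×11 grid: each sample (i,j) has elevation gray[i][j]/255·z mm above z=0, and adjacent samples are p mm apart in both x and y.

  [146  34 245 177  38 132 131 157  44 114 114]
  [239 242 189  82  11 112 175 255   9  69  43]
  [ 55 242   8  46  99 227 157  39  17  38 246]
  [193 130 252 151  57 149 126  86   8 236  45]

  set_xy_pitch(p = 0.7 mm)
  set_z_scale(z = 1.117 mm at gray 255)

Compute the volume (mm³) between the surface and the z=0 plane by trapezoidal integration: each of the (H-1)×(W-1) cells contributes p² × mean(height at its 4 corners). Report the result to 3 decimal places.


height_mm = gray/255 × 1.117; cell vol = 0.7² × mean(4 corners)
unit = 0.7² × 1.117 / (4×255) = 0.000536598 mm³ per gray-sum
row 0: Σ corner-gray over 10 cells = 4974  → 2.6690
row 1: Σ corner-gray over 10 cells = 4617  → 2.4775
row 2: Σ corner-gray over 10 cells = 4675  → 2.5086
Σ rows: total corner-gray = 14266  → 7.6551 mm³

7.655


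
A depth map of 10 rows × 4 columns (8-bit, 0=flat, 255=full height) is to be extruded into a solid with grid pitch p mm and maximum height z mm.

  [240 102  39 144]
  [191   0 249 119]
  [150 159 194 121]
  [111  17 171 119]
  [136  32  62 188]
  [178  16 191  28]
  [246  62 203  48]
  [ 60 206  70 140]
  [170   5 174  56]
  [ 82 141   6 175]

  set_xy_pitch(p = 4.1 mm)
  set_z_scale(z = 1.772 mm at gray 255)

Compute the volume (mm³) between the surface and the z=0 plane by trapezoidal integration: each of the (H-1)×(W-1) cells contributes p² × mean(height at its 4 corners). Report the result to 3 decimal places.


height_mm = gray/255 × 1.772; cell vol = 4.1² × mean(4 corners)
unit = 4.1² × 1.772 / (4×255) = 0.0292033 mm³ per gray-sum
row 0: Σ corner-gray over 3 cells = 1474  → 43.0456
row 1: Σ corner-gray over 3 cells = 1785  → 52.1278
row 2: Σ corner-gray over 3 cells = 1583  → 46.2288
row 3: Σ corner-gray over 3 cells = 1118  → 32.6492
row 4: Σ corner-gray over 3 cells = 1132  → 33.0581
row 5: Σ corner-gray over 3 cells = 1444  → 42.1695
row 6: Σ corner-gray over 3 cells = 1576  → 46.0243
row 7: Σ corner-gray over 3 cells = 1336  → 39.0155
row 8: Σ corner-gray over 3 cells = 1135  → 33.1457
Σ rows: total corner-gray = 12583  → 367.4646 mm³

367.465


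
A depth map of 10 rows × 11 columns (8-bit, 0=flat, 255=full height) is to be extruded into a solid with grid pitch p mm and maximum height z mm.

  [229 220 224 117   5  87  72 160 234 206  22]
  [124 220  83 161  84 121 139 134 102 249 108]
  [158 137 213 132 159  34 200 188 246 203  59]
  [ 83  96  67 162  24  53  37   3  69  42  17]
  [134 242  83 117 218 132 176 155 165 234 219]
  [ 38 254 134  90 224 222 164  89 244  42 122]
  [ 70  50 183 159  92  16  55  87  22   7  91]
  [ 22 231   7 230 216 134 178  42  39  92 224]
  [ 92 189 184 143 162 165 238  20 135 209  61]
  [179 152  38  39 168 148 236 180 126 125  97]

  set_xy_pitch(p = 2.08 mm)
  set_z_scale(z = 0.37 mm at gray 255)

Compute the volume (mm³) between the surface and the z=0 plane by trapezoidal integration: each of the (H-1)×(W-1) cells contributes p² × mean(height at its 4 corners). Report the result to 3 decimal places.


height_mm = gray/255 × 0.37; cell vol = 2.08² × mean(4 corners)
unit = 2.08² × 0.37 / (4×255) = 0.00156938 mm³ per gray-sum
row 0: Σ corner-gray over 10 cells = 5719  → 8.9753
row 1: Σ corner-gray over 10 cells = 6059  → 9.5089
row 2: Σ corner-gray over 10 cells = 4447  → 6.9790
row 3: Σ corner-gray over 10 cells = 4603  → 7.2239
row 4: Σ corner-gray over 10 cells = 6483  → 10.1743
row 5: Σ corner-gray over 10 cells = 4589  → 7.2019
row 6: Σ corner-gray over 10 cells = 4087  → 6.4141
row 7: Σ corner-gray over 10 cells = 5627  → 8.8309
row 8: Σ corner-gray over 10 cells = 5743  → 9.0130
Σ rows: total corner-gray = 47357  → 74.3211 mm³

74.321
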